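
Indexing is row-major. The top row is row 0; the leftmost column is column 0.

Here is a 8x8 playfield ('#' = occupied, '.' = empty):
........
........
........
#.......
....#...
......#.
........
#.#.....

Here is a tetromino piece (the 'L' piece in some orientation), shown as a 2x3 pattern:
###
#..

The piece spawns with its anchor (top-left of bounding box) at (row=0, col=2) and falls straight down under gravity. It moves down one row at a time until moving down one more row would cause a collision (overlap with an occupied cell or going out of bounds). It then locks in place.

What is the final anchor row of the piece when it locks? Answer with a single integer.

Spawn at (row=0, col=2). Try each row:
  row 0: fits
  row 1: fits
  row 2: fits
  row 3: fits
  row 4: blocked -> lock at row 3

Answer: 3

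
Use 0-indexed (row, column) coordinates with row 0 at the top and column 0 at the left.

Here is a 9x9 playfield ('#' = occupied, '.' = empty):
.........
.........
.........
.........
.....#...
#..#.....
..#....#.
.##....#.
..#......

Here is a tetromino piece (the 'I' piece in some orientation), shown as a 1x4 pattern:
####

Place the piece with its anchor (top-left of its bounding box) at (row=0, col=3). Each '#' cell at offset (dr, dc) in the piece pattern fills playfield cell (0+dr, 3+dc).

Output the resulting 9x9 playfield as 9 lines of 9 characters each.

Fill (0+0,3+0) = (0,3)
Fill (0+0,3+1) = (0,4)
Fill (0+0,3+2) = (0,5)
Fill (0+0,3+3) = (0,6)

Answer: ...####..
.........
.........
.........
.....#...
#..#.....
..#....#.
.##....#.
..#......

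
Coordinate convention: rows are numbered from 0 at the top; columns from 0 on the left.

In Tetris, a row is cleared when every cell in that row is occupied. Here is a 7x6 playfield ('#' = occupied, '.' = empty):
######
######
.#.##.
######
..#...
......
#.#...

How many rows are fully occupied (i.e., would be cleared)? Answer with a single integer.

Check each row:
  row 0: 0 empty cells -> FULL (clear)
  row 1: 0 empty cells -> FULL (clear)
  row 2: 3 empty cells -> not full
  row 3: 0 empty cells -> FULL (clear)
  row 4: 5 empty cells -> not full
  row 5: 6 empty cells -> not full
  row 6: 4 empty cells -> not full
Total rows cleared: 3

Answer: 3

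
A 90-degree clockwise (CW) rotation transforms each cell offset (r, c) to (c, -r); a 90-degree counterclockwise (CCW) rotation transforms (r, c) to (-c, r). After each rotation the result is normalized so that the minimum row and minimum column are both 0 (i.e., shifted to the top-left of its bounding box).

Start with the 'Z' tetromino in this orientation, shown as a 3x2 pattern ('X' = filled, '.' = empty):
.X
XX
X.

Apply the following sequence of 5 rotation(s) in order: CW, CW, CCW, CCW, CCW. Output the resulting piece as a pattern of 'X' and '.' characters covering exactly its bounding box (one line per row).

Answer: XX.
.XX

Derivation:
Start:
.X
XX
X.
After rotation 1 (CW):
XX.
.XX
After rotation 2 (CW):
.X
XX
X.
After rotation 3 (CCW):
XX.
.XX
After rotation 4 (CCW):
.X
XX
X.
After rotation 5 (CCW):
XX.
.XX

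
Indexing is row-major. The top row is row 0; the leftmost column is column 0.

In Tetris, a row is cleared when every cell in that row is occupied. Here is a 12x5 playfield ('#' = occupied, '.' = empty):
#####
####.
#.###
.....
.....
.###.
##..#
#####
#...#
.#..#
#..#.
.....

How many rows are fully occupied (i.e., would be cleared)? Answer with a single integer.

Check each row:
  row 0: 0 empty cells -> FULL (clear)
  row 1: 1 empty cell -> not full
  row 2: 1 empty cell -> not full
  row 3: 5 empty cells -> not full
  row 4: 5 empty cells -> not full
  row 5: 2 empty cells -> not full
  row 6: 2 empty cells -> not full
  row 7: 0 empty cells -> FULL (clear)
  row 8: 3 empty cells -> not full
  row 9: 3 empty cells -> not full
  row 10: 3 empty cells -> not full
  row 11: 5 empty cells -> not full
Total rows cleared: 2

Answer: 2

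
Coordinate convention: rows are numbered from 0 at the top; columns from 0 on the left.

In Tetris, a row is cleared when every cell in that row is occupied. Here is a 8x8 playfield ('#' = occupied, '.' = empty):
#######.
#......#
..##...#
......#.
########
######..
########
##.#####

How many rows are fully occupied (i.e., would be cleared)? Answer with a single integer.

Answer: 2

Derivation:
Check each row:
  row 0: 1 empty cell -> not full
  row 1: 6 empty cells -> not full
  row 2: 5 empty cells -> not full
  row 3: 7 empty cells -> not full
  row 4: 0 empty cells -> FULL (clear)
  row 5: 2 empty cells -> not full
  row 6: 0 empty cells -> FULL (clear)
  row 7: 1 empty cell -> not full
Total rows cleared: 2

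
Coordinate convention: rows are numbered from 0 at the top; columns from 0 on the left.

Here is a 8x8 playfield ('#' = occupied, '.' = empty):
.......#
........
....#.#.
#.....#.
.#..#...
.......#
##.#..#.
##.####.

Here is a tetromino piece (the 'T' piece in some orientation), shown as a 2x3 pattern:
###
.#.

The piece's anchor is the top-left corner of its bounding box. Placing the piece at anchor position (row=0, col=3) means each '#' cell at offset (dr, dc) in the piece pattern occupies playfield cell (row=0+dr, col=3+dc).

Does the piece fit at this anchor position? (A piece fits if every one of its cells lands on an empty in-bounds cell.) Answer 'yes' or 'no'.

Check each piece cell at anchor (0, 3):
  offset (0,0) -> (0,3): empty -> OK
  offset (0,1) -> (0,4): empty -> OK
  offset (0,2) -> (0,5): empty -> OK
  offset (1,1) -> (1,4): empty -> OK
All cells valid: yes

Answer: yes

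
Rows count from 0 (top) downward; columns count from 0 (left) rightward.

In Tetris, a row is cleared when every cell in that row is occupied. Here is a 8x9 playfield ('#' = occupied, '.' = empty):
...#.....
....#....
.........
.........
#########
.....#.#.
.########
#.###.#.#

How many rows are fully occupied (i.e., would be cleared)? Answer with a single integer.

Answer: 1

Derivation:
Check each row:
  row 0: 8 empty cells -> not full
  row 1: 8 empty cells -> not full
  row 2: 9 empty cells -> not full
  row 3: 9 empty cells -> not full
  row 4: 0 empty cells -> FULL (clear)
  row 5: 7 empty cells -> not full
  row 6: 1 empty cell -> not full
  row 7: 3 empty cells -> not full
Total rows cleared: 1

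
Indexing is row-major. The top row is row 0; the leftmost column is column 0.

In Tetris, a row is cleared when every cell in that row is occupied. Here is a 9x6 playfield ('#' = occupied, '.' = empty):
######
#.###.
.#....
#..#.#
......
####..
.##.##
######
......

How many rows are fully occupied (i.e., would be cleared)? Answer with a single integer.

Answer: 2

Derivation:
Check each row:
  row 0: 0 empty cells -> FULL (clear)
  row 1: 2 empty cells -> not full
  row 2: 5 empty cells -> not full
  row 3: 3 empty cells -> not full
  row 4: 6 empty cells -> not full
  row 5: 2 empty cells -> not full
  row 6: 2 empty cells -> not full
  row 7: 0 empty cells -> FULL (clear)
  row 8: 6 empty cells -> not full
Total rows cleared: 2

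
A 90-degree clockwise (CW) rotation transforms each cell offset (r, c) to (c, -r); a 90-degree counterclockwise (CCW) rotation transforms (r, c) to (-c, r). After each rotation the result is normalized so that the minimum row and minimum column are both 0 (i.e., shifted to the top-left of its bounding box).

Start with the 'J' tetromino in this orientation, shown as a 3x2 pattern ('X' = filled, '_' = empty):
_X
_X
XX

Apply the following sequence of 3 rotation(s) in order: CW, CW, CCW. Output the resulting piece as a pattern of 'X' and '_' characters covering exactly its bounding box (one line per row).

Answer: X__
XXX

Derivation:
Start:
_X
_X
XX
After rotation 1 (CW):
X__
XXX
After rotation 2 (CW):
XX
X_
X_
After rotation 3 (CCW):
X__
XXX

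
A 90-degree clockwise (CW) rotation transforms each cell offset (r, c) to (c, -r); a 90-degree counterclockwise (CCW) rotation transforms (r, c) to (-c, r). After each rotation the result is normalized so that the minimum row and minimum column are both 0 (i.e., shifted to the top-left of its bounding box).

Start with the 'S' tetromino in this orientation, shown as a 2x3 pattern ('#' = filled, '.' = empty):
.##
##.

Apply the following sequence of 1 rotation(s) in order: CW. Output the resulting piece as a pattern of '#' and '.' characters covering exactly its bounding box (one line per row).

Answer: #.
##
.#

Derivation:
Start:
.##
##.
After rotation 1 (CW):
#.
##
.#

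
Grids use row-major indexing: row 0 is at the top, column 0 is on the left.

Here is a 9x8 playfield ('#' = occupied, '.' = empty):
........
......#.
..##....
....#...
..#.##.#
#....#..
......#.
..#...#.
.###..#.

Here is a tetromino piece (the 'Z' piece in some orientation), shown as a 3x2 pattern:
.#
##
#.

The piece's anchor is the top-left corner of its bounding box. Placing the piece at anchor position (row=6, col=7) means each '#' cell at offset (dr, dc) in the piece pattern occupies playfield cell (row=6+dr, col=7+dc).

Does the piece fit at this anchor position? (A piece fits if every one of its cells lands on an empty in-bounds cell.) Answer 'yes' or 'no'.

Check each piece cell at anchor (6, 7):
  offset (0,1) -> (6,8): out of bounds -> FAIL
  offset (1,0) -> (7,7): empty -> OK
  offset (1,1) -> (7,8): out of bounds -> FAIL
  offset (2,0) -> (8,7): empty -> OK
All cells valid: no

Answer: no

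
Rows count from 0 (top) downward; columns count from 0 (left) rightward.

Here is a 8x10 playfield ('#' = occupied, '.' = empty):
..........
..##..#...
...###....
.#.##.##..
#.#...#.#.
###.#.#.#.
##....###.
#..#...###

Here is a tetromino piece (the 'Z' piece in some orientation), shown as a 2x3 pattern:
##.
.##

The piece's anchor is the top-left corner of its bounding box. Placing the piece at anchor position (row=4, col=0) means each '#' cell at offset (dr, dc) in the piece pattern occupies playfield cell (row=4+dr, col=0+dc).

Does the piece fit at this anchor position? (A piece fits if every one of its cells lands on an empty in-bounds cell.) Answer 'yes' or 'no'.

Answer: no

Derivation:
Check each piece cell at anchor (4, 0):
  offset (0,0) -> (4,0): occupied ('#') -> FAIL
  offset (0,1) -> (4,1): empty -> OK
  offset (1,1) -> (5,1): occupied ('#') -> FAIL
  offset (1,2) -> (5,2): occupied ('#') -> FAIL
All cells valid: no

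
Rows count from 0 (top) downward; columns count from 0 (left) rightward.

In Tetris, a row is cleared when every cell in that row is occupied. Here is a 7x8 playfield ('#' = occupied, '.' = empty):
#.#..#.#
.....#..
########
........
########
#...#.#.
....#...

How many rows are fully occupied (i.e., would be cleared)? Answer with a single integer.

Answer: 2

Derivation:
Check each row:
  row 0: 4 empty cells -> not full
  row 1: 7 empty cells -> not full
  row 2: 0 empty cells -> FULL (clear)
  row 3: 8 empty cells -> not full
  row 4: 0 empty cells -> FULL (clear)
  row 5: 5 empty cells -> not full
  row 6: 7 empty cells -> not full
Total rows cleared: 2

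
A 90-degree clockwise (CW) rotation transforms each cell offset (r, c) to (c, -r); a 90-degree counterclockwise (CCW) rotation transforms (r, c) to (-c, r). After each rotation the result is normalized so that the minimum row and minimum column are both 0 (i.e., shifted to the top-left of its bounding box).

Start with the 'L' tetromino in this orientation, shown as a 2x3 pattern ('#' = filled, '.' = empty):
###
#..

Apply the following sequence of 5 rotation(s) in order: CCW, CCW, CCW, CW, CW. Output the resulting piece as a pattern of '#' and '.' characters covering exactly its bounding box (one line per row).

Start:
###
#..
After rotation 1 (CCW):
#.
#.
##
After rotation 2 (CCW):
..#
###
After rotation 3 (CCW):
##
.#
.#
After rotation 4 (CW):
..#
###
After rotation 5 (CW):
#.
#.
##

Answer: #.
#.
##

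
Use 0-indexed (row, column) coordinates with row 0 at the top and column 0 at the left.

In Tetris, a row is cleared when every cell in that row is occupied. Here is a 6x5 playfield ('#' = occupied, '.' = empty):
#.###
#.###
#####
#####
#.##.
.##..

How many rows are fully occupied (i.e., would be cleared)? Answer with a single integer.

Check each row:
  row 0: 1 empty cell -> not full
  row 1: 1 empty cell -> not full
  row 2: 0 empty cells -> FULL (clear)
  row 3: 0 empty cells -> FULL (clear)
  row 4: 2 empty cells -> not full
  row 5: 3 empty cells -> not full
Total rows cleared: 2

Answer: 2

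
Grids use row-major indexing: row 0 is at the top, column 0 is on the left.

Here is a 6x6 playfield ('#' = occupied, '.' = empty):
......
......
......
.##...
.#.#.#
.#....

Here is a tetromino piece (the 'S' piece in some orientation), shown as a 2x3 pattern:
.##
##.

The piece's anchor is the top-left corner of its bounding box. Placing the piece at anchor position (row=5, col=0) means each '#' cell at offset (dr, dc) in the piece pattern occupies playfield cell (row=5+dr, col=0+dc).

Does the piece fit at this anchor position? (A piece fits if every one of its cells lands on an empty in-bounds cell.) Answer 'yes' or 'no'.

Check each piece cell at anchor (5, 0):
  offset (0,1) -> (5,1): occupied ('#') -> FAIL
  offset (0,2) -> (5,2): empty -> OK
  offset (1,0) -> (6,0): out of bounds -> FAIL
  offset (1,1) -> (6,1): out of bounds -> FAIL
All cells valid: no

Answer: no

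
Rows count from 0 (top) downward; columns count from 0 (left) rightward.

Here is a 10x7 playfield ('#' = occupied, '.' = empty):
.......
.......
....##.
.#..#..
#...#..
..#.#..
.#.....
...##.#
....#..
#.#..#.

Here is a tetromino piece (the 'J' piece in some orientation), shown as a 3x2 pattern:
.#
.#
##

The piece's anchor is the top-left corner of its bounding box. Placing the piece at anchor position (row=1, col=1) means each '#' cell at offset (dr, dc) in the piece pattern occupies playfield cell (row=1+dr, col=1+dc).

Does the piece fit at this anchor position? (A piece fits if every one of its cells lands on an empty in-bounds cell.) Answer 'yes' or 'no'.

Check each piece cell at anchor (1, 1):
  offset (0,1) -> (1,2): empty -> OK
  offset (1,1) -> (2,2): empty -> OK
  offset (2,0) -> (3,1): occupied ('#') -> FAIL
  offset (2,1) -> (3,2): empty -> OK
All cells valid: no

Answer: no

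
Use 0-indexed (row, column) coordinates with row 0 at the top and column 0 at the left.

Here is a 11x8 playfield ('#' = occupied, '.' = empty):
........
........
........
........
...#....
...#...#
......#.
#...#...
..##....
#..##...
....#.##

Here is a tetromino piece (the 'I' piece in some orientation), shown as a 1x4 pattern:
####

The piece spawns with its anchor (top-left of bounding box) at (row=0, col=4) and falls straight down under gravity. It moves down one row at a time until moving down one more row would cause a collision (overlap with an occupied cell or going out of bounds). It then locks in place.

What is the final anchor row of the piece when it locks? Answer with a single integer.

Answer: 4

Derivation:
Spawn at (row=0, col=4). Try each row:
  row 0: fits
  row 1: fits
  row 2: fits
  row 3: fits
  row 4: fits
  row 5: blocked -> lock at row 4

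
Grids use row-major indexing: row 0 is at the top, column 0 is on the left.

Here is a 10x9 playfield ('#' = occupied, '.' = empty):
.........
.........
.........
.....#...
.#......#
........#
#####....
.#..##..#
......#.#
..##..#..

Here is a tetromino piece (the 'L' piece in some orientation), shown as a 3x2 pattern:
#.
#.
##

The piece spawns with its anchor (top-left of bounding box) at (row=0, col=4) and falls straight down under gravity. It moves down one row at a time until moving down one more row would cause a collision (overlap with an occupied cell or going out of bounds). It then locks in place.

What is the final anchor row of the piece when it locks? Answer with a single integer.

Spawn at (row=0, col=4). Try each row:
  row 0: fits
  row 1: blocked -> lock at row 0

Answer: 0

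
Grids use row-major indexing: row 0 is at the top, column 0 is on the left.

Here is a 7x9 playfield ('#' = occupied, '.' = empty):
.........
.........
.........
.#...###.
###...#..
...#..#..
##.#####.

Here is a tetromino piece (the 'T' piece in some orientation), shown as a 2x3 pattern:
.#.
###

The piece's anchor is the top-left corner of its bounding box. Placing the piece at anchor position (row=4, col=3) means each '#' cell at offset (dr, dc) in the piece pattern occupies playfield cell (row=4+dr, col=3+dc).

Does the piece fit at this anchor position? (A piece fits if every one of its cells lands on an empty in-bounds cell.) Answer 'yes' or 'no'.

Check each piece cell at anchor (4, 3):
  offset (0,1) -> (4,4): empty -> OK
  offset (1,0) -> (5,3): occupied ('#') -> FAIL
  offset (1,1) -> (5,4): empty -> OK
  offset (1,2) -> (5,5): empty -> OK
All cells valid: no

Answer: no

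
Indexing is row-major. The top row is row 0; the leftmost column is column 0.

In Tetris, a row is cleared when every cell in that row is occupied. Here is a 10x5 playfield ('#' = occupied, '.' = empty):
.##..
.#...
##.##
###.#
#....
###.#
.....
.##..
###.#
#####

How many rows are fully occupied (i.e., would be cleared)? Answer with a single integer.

Answer: 1

Derivation:
Check each row:
  row 0: 3 empty cells -> not full
  row 1: 4 empty cells -> not full
  row 2: 1 empty cell -> not full
  row 3: 1 empty cell -> not full
  row 4: 4 empty cells -> not full
  row 5: 1 empty cell -> not full
  row 6: 5 empty cells -> not full
  row 7: 3 empty cells -> not full
  row 8: 1 empty cell -> not full
  row 9: 0 empty cells -> FULL (clear)
Total rows cleared: 1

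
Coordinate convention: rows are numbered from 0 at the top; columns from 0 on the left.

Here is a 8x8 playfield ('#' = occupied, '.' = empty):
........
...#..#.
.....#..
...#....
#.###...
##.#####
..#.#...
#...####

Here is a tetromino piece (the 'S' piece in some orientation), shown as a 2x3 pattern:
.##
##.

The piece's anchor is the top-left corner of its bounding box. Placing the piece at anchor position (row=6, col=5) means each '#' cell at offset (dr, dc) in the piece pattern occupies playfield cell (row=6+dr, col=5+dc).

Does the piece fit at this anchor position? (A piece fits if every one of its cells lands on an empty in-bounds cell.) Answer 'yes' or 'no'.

Check each piece cell at anchor (6, 5):
  offset (0,1) -> (6,6): empty -> OK
  offset (0,2) -> (6,7): empty -> OK
  offset (1,0) -> (7,5): occupied ('#') -> FAIL
  offset (1,1) -> (7,6): occupied ('#') -> FAIL
All cells valid: no

Answer: no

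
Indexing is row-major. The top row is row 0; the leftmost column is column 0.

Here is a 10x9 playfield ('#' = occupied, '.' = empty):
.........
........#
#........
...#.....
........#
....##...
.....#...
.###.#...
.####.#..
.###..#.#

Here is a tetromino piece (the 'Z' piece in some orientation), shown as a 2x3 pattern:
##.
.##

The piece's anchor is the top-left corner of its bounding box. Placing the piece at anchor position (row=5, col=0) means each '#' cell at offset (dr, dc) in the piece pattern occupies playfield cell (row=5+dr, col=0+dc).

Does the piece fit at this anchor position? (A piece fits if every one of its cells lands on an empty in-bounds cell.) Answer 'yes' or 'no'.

Answer: yes

Derivation:
Check each piece cell at anchor (5, 0):
  offset (0,0) -> (5,0): empty -> OK
  offset (0,1) -> (5,1): empty -> OK
  offset (1,1) -> (6,1): empty -> OK
  offset (1,2) -> (6,2): empty -> OK
All cells valid: yes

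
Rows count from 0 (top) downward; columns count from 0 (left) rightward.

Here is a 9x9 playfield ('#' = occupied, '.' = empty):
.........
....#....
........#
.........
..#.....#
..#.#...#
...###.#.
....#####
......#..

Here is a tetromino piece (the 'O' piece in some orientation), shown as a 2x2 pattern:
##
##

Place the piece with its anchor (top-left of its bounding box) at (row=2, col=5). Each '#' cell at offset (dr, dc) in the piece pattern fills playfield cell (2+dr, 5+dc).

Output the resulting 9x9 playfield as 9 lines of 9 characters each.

Fill (2+0,5+0) = (2,5)
Fill (2+0,5+1) = (2,6)
Fill (2+1,5+0) = (3,5)
Fill (2+1,5+1) = (3,6)

Answer: .........
....#....
.....##.#
.....##..
..#.....#
..#.#...#
...###.#.
....#####
......#..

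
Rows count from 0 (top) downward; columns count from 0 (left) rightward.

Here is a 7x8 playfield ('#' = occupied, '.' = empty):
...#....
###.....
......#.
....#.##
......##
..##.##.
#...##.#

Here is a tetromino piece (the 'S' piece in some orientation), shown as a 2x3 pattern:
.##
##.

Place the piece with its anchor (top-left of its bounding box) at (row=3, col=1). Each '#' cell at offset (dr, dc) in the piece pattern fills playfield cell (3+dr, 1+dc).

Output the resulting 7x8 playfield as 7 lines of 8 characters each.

Answer: ...#....
###.....
......#.
..###.##
.##...##
..##.##.
#...##.#

Derivation:
Fill (3+0,1+1) = (3,2)
Fill (3+0,1+2) = (3,3)
Fill (3+1,1+0) = (4,1)
Fill (3+1,1+1) = (4,2)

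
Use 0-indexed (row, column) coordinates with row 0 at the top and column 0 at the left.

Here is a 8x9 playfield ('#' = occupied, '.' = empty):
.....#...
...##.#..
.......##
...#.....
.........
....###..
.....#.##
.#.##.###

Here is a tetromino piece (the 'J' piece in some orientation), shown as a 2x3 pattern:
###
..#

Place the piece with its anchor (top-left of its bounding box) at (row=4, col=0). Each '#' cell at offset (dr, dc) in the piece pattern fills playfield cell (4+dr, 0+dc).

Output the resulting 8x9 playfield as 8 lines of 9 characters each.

Answer: .....#...
...##.#..
.......##
...#.....
###......
..#.###..
.....#.##
.#.##.###

Derivation:
Fill (4+0,0+0) = (4,0)
Fill (4+0,0+1) = (4,1)
Fill (4+0,0+2) = (4,2)
Fill (4+1,0+2) = (5,2)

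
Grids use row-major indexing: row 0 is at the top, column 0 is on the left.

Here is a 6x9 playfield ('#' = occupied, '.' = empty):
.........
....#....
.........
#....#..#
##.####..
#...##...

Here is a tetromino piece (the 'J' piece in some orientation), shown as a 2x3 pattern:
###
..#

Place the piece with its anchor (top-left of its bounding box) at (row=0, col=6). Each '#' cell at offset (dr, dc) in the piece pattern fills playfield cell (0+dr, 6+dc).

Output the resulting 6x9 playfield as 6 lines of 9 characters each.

Fill (0+0,6+0) = (0,6)
Fill (0+0,6+1) = (0,7)
Fill (0+0,6+2) = (0,8)
Fill (0+1,6+2) = (1,8)

Answer: ......###
....#...#
.........
#....#..#
##.####..
#...##...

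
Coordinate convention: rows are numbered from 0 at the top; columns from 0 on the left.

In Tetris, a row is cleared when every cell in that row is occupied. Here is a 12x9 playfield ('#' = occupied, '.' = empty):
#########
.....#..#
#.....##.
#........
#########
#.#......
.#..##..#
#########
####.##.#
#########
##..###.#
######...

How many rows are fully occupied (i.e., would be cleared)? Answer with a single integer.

Check each row:
  row 0: 0 empty cells -> FULL (clear)
  row 1: 7 empty cells -> not full
  row 2: 6 empty cells -> not full
  row 3: 8 empty cells -> not full
  row 4: 0 empty cells -> FULL (clear)
  row 5: 7 empty cells -> not full
  row 6: 5 empty cells -> not full
  row 7: 0 empty cells -> FULL (clear)
  row 8: 2 empty cells -> not full
  row 9: 0 empty cells -> FULL (clear)
  row 10: 3 empty cells -> not full
  row 11: 3 empty cells -> not full
Total rows cleared: 4

Answer: 4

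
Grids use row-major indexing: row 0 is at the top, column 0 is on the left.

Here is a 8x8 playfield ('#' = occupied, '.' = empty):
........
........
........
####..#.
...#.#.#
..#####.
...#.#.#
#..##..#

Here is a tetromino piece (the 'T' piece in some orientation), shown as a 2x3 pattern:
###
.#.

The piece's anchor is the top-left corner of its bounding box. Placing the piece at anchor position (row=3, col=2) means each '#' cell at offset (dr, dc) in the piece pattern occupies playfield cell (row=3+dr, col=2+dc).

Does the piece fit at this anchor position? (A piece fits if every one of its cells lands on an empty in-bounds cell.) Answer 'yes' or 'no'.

Answer: no

Derivation:
Check each piece cell at anchor (3, 2):
  offset (0,0) -> (3,2): occupied ('#') -> FAIL
  offset (0,1) -> (3,3): occupied ('#') -> FAIL
  offset (0,2) -> (3,4): empty -> OK
  offset (1,1) -> (4,3): occupied ('#') -> FAIL
All cells valid: no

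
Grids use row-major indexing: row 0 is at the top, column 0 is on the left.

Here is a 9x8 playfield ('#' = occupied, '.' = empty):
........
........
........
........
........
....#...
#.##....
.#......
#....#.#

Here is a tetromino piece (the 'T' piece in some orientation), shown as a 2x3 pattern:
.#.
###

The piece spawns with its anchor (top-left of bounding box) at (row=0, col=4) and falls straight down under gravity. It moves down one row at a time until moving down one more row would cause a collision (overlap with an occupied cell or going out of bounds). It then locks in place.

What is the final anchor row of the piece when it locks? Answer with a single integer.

Spawn at (row=0, col=4). Try each row:
  row 0: fits
  row 1: fits
  row 2: fits
  row 3: fits
  row 4: blocked -> lock at row 3

Answer: 3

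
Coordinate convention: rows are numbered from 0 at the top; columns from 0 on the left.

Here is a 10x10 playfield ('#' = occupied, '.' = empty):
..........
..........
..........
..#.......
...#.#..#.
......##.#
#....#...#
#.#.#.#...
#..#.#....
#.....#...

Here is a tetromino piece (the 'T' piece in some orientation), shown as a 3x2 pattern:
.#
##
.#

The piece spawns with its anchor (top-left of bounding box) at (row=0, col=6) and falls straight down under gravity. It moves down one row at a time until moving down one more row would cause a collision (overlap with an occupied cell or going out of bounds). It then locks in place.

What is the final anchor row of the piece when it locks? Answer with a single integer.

Answer: 2

Derivation:
Spawn at (row=0, col=6). Try each row:
  row 0: fits
  row 1: fits
  row 2: fits
  row 3: blocked -> lock at row 2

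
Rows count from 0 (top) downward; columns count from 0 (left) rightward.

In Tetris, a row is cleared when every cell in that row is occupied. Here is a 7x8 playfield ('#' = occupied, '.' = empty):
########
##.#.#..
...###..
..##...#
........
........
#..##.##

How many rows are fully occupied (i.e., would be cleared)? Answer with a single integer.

Check each row:
  row 0: 0 empty cells -> FULL (clear)
  row 1: 4 empty cells -> not full
  row 2: 5 empty cells -> not full
  row 3: 5 empty cells -> not full
  row 4: 8 empty cells -> not full
  row 5: 8 empty cells -> not full
  row 6: 3 empty cells -> not full
Total rows cleared: 1

Answer: 1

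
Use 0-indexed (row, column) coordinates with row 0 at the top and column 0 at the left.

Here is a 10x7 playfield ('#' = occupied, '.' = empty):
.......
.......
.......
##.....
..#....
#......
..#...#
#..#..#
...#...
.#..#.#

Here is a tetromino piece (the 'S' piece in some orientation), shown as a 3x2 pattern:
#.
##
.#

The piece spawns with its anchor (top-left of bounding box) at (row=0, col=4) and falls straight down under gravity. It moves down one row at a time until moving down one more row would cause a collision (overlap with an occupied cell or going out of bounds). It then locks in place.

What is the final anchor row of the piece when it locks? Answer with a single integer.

Answer: 7

Derivation:
Spawn at (row=0, col=4). Try each row:
  row 0: fits
  row 1: fits
  row 2: fits
  row 3: fits
  row 4: fits
  row 5: fits
  row 6: fits
  row 7: fits
  row 8: blocked -> lock at row 7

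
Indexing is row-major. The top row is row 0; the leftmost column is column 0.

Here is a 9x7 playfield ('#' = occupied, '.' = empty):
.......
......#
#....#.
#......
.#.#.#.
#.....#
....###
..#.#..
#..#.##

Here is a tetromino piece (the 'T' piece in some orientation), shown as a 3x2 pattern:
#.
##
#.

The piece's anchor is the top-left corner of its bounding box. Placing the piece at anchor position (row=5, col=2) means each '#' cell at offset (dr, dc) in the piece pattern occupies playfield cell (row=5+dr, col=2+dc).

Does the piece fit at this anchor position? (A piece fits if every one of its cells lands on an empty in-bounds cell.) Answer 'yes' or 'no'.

Answer: no

Derivation:
Check each piece cell at anchor (5, 2):
  offset (0,0) -> (5,2): empty -> OK
  offset (1,0) -> (6,2): empty -> OK
  offset (1,1) -> (6,3): empty -> OK
  offset (2,0) -> (7,2): occupied ('#') -> FAIL
All cells valid: no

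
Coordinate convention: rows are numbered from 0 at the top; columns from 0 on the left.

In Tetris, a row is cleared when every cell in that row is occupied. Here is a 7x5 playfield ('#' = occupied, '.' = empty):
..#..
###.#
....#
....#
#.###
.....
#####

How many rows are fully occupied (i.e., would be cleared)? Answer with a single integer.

Answer: 1

Derivation:
Check each row:
  row 0: 4 empty cells -> not full
  row 1: 1 empty cell -> not full
  row 2: 4 empty cells -> not full
  row 3: 4 empty cells -> not full
  row 4: 1 empty cell -> not full
  row 5: 5 empty cells -> not full
  row 6: 0 empty cells -> FULL (clear)
Total rows cleared: 1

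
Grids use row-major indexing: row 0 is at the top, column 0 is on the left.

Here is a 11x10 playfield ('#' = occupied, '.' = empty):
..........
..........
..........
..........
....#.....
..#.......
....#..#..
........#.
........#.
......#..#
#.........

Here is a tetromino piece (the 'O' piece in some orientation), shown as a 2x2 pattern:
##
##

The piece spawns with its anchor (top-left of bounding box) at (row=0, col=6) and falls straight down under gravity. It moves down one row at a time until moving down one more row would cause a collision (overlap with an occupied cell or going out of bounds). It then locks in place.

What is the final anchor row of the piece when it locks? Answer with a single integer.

Answer: 4

Derivation:
Spawn at (row=0, col=6). Try each row:
  row 0: fits
  row 1: fits
  row 2: fits
  row 3: fits
  row 4: fits
  row 5: blocked -> lock at row 4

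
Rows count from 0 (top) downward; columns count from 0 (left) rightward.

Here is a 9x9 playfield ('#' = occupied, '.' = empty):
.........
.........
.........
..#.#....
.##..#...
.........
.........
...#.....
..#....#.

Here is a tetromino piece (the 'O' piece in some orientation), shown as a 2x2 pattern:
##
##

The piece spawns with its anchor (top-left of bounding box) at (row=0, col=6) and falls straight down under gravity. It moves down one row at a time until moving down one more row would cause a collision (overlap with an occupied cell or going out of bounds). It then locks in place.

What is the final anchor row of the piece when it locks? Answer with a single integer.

Answer: 6

Derivation:
Spawn at (row=0, col=6). Try each row:
  row 0: fits
  row 1: fits
  row 2: fits
  row 3: fits
  row 4: fits
  row 5: fits
  row 6: fits
  row 7: blocked -> lock at row 6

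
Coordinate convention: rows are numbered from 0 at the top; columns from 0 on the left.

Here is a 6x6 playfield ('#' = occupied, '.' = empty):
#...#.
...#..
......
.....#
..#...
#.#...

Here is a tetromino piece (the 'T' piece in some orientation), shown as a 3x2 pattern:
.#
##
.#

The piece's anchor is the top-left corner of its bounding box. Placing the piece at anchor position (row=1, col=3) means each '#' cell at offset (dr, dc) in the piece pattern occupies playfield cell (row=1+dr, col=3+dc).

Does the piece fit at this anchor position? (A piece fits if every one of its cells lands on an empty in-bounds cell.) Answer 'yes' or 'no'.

Check each piece cell at anchor (1, 3):
  offset (0,1) -> (1,4): empty -> OK
  offset (1,0) -> (2,3): empty -> OK
  offset (1,1) -> (2,4): empty -> OK
  offset (2,1) -> (3,4): empty -> OK
All cells valid: yes

Answer: yes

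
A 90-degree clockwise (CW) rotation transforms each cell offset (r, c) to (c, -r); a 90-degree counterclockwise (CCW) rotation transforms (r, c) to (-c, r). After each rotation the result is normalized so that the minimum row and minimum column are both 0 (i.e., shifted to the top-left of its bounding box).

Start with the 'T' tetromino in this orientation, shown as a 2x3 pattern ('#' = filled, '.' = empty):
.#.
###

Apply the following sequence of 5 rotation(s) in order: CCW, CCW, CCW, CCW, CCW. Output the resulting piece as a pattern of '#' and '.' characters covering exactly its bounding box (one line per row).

Start:
.#.
###
After rotation 1 (CCW):
.#
##
.#
After rotation 2 (CCW):
###
.#.
After rotation 3 (CCW):
#.
##
#.
After rotation 4 (CCW):
.#.
###
After rotation 5 (CCW):
.#
##
.#

Answer: .#
##
.#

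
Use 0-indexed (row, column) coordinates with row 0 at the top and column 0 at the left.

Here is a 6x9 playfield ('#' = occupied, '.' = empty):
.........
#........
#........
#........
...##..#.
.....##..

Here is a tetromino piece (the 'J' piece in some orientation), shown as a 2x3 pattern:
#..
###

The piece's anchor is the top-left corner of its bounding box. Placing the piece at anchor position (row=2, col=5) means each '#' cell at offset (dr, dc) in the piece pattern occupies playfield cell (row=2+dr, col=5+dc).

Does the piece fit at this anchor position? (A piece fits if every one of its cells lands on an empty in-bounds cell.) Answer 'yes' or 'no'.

Answer: yes

Derivation:
Check each piece cell at anchor (2, 5):
  offset (0,0) -> (2,5): empty -> OK
  offset (1,0) -> (3,5): empty -> OK
  offset (1,1) -> (3,6): empty -> OK
  offset (1,2) -> (3,7): empty -> OK
All cells valid: yes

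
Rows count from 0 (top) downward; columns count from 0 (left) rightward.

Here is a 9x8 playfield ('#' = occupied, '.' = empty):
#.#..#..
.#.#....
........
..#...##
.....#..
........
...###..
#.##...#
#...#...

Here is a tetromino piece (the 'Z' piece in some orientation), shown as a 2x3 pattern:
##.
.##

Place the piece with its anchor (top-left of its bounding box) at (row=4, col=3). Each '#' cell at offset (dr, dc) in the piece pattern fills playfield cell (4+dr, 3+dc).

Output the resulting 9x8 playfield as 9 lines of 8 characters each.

Fill (4+0,3+0) = (4,3)
Fill (4+0,3+1) = (4,4)
Fill (4+1,3+1) = (5,4)
Fill (4+1,3+2) = (5,5)

Answer: #.#..#..
.#.#....
........
..#...##
...###..
....##..
...###..
#.##...#
#...#...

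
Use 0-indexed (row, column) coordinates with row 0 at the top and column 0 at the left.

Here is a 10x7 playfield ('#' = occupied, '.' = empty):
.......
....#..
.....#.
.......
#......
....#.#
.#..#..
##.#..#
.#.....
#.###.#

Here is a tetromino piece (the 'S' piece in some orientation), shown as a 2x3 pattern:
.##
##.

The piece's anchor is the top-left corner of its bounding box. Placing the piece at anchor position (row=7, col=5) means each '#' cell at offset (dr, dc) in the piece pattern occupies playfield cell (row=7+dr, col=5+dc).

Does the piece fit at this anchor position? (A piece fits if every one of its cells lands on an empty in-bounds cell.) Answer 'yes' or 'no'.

Answer: no

Derivation:
Check each piece cell at anchor (7, 5):
  offset (0,1) -> (7,6): occupied ('#') -> FAIL
  offset (0,2) -> (7,7): out of bounds -> FAIL
  offset (1,0) -> (8,5): empty -> OK
  offset (1,1) -> (8,6): empty -> OK
All cells valid: no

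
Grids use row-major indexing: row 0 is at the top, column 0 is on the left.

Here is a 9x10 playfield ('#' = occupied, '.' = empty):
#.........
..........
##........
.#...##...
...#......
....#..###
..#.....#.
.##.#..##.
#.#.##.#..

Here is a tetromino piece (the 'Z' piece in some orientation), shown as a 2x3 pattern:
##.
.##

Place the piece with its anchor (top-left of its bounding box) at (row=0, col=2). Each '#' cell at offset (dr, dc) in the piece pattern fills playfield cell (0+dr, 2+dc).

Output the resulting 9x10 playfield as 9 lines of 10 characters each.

Fill (0+0,2+0) = (0,2)
Fill (0+0,2+1) = (0,3)
Fill (0+1,2+1) = (1,3)
Fill (0+1,2+2) = (1,4)

Answer: #.##......
...##.....
##........
.#...##...
...#......
....#..###
..#.....#.
.##.#..##.
#.#.##.#..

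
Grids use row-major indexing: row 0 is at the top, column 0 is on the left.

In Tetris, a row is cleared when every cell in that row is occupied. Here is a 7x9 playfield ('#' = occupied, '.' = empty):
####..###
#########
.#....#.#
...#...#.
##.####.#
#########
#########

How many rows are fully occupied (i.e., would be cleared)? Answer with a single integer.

Check each row:
  row 0: 2 empty cells -> not full
  row 1: 0 empty cells -> FULL (clear)
  row 2: 6 empty cells -> not full
  row 3: 7 empty cells -> not full
  row 4: 2 empty cells -> not full
  row 5: 0 empty cells -> FULL (clear)
  row 6: 0 empty cells -> FULL (clear)
Total rows cleared: 3

Answer: 3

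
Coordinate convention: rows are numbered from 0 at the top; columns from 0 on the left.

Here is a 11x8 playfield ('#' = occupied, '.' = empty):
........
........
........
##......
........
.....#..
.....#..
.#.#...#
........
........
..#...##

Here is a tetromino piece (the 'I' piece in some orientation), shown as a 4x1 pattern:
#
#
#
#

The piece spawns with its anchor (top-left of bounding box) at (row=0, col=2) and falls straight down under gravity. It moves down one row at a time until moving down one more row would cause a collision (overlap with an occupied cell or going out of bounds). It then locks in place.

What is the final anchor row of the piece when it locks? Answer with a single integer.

Spawn at (row=0, col=2). Try each row:
  row 0: fits
  row 1: fits
  row 2: fits
  row 3: fits
  row 4: fits
  row 5: fits
  row 6: fits
  row 7: blocked -> lock at row 6

Answer: 6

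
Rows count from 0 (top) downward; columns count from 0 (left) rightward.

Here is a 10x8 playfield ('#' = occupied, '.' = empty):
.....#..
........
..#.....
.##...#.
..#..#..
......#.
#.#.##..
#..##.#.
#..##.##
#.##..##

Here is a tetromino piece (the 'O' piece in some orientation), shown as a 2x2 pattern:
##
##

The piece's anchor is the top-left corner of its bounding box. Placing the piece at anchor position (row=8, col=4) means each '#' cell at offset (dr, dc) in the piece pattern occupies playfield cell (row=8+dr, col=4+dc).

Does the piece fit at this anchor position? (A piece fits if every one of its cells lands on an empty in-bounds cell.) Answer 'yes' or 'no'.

Check each piece cell at anchor (8, 4):
  offset (0,0) -> (8,4): occupied ('#') -> FAIL
  offset (0,1) -> (8,5): empty -> OK
  offset (1,0) -> (9,4): empty -> OK
  offset (1,1) -> (9,5): empty -> OK
All cells valid: no

Answer: no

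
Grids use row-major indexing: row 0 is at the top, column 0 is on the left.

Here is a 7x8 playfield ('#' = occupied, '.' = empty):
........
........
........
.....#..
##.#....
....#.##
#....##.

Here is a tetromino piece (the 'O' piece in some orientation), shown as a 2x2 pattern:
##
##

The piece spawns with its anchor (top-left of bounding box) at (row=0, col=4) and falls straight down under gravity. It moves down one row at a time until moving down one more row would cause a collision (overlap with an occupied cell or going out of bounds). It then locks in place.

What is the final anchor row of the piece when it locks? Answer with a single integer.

Spawn at (row=0, col=4). Try each row:
  row 0: fits
  row 1: fits
  row 2: blocked -> lock at row 1

Answer: 1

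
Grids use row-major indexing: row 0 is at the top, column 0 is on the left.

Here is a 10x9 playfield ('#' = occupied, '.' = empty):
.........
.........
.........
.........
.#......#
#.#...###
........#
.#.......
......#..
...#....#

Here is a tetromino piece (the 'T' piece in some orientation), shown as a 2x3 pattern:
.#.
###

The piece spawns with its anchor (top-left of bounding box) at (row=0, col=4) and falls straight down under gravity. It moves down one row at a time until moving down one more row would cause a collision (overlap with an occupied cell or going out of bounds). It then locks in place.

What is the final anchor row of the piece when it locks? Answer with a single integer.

Answer: 3

Derivation:
Spawn at (row=0, col=4). Try each row:
  row 0: fits
  row 1: fits
  row 2: fits
  row 3: fits
  row 4: blocked -> lock at row 3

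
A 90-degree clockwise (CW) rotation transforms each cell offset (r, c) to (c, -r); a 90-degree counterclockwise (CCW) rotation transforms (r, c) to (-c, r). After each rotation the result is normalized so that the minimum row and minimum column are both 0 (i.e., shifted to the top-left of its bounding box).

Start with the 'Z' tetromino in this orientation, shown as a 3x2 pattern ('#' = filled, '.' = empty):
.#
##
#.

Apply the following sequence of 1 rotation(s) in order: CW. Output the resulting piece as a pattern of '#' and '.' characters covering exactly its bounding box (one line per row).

Start:
.#
##
#.
After rotation 1 (CW):
##.
.##

Answer: ##.
.##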